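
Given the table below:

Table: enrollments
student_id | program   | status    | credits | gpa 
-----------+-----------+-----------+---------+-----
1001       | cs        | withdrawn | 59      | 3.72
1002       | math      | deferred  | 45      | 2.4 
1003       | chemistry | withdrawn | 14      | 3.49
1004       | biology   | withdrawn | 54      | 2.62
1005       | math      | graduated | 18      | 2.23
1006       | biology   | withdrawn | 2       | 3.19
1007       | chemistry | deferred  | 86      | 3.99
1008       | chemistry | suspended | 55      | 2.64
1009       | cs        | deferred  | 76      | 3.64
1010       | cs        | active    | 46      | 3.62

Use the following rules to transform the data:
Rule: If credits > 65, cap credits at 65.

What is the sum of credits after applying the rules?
423

Step 1: 2 records have credits > 65
Step 2: These records originally summed to 162
Step 3: After capping: 2 × 65 = 130
Step 4: Unaffected records sum: 293
Step 5: Final sum = 130 + 293 = 423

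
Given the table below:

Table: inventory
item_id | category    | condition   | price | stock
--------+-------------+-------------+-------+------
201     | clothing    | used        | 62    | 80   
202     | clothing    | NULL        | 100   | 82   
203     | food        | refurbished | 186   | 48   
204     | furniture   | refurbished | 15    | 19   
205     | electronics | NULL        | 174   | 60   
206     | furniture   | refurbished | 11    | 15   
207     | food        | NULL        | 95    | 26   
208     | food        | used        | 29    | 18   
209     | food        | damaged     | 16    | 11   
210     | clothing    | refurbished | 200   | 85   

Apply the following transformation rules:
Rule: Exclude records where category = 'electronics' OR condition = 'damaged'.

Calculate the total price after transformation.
698

Step 1: Find records where category = 'electronics' OR condition = 'damaged'
Step 2: 2 records match, summing to 190
Step 3: Original sum: 888
Step 4: Remaining sum = 888 - 190 = 698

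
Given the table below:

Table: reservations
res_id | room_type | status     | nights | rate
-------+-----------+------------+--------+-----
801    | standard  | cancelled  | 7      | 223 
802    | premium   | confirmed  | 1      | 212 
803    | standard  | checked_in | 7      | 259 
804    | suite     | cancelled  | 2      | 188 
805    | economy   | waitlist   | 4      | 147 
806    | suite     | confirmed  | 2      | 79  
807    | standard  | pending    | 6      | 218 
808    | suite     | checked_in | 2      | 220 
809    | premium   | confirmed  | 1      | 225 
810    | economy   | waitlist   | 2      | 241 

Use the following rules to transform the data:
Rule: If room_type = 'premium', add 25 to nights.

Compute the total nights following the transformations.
84

Step 1: Count records where room_type = 'premium': 2
Step 2: Total bonus added: 2 × 25 = 50
Step 3: Original sum of nights: 34
Step 4: Final sum = 34 + 50 = 84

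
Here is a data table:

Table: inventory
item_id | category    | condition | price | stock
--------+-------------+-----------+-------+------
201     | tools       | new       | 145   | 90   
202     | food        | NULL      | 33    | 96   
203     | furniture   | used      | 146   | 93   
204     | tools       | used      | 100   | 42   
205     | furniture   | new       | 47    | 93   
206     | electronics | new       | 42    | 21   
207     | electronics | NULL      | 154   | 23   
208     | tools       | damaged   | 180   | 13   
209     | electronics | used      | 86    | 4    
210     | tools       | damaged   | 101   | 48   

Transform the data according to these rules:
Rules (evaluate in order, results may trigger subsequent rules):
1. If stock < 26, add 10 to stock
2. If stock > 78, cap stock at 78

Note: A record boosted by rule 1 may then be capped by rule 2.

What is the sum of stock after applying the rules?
503

Step 1: Apply rule 1 to records with stock < 26
  - 4 records get bonus of 10
  - Of these, 0 records then exceed 78 and get capped
Step 2: Apply rule 2 to records with stock > 78
  - 4 records (original) are capped
Step 3: Calculate final sum = 503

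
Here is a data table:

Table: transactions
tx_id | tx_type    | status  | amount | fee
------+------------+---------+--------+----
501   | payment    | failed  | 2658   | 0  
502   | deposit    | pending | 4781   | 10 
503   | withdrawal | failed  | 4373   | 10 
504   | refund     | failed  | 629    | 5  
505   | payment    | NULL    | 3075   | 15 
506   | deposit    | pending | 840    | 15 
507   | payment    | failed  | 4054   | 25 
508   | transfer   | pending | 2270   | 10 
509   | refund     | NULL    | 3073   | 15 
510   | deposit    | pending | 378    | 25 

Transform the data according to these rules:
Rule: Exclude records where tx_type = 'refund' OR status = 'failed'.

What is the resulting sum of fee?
75

Step 1: Find records where tx_type = 'refund' OR status = 'failed'
Step 2: 5 records match, summing to 55
Step 3: Original sum: 130
Step 4: Remaining sum = 130 - 55 = 75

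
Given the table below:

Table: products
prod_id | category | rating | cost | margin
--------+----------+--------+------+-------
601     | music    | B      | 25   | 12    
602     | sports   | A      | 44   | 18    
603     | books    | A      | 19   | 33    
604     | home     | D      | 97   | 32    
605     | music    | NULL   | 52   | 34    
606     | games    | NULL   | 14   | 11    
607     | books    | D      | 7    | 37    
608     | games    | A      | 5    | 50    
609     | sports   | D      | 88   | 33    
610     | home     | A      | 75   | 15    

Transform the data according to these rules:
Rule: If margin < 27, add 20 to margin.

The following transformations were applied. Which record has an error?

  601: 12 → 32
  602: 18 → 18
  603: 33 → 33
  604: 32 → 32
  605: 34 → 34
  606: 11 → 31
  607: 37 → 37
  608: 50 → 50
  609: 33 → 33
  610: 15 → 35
Record 602 has an error. The correct transformed value should be 38, not 18.

Step 1: Check each record against the rule
Step 2: Record 602 has margin = 18
Step 3: Since 18 < 27, the bonus should have been applied
Step 4: Correct value = 38, but claimed value = 18
Conclusion: Record 602 has the error.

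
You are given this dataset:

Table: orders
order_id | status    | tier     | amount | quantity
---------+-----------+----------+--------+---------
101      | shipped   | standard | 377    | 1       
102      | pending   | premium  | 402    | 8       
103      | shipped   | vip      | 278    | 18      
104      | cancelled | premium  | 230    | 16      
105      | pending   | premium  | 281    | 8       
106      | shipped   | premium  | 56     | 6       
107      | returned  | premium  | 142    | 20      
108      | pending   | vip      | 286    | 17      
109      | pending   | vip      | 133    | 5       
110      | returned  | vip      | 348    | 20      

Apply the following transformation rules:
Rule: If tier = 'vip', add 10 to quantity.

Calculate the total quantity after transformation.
159

Step 1: Count records where tier = 'vip': 4
Step 2: Total bonus added: 4 × 10 = 40
Step 3: Original sum of quantity: 119
Step 4: Final sum = 119 + 40 = 159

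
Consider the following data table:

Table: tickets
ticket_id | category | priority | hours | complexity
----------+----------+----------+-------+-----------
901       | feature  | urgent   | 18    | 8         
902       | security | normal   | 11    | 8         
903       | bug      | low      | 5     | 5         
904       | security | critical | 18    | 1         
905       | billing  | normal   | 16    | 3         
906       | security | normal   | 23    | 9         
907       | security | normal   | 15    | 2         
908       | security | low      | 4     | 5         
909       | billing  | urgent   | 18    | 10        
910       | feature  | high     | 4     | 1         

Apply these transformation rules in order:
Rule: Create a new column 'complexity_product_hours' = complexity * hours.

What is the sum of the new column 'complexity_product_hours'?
764

Step 1: For each record, compute complexity * hours
Example calculations:
  8 * 18 = 144
  8 * 11 = 88
  5 * 5 = 25
  ...
Step 2: Sum all derived values
Step 3: Total = 764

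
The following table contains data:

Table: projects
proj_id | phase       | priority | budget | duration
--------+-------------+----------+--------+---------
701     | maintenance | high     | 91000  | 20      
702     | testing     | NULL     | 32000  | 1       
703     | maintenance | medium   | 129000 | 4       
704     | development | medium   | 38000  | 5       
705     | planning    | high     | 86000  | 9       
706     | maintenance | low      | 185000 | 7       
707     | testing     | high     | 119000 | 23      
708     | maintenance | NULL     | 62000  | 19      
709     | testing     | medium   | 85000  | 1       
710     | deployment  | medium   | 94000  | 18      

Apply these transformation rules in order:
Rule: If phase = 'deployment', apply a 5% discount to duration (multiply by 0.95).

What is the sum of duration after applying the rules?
106.1

Step 1: Records with phase = 'deployment' have total duration = 18
Step 2: Apply multiplier: 18 × 0.95 = 17.1
Step 3: Other records total: 89
Step 4: Final sum = 17.1 + 89 = 106.1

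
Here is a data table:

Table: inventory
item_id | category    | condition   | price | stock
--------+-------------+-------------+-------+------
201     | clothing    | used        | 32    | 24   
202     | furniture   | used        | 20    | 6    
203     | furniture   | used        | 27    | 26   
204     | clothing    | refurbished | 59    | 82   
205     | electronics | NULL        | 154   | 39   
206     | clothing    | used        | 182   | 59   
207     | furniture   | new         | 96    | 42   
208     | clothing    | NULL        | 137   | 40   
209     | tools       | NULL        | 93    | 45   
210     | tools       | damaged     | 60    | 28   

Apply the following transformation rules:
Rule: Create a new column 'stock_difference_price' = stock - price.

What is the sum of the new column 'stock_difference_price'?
-469

Step 1: For each record, compute stock - price
Example calculations:
  24 - 32 = -8
  6 - 20 = -14
  26 - 27 = -1
  ...
Step 2: Sum all derived values
Step 3: Total = -469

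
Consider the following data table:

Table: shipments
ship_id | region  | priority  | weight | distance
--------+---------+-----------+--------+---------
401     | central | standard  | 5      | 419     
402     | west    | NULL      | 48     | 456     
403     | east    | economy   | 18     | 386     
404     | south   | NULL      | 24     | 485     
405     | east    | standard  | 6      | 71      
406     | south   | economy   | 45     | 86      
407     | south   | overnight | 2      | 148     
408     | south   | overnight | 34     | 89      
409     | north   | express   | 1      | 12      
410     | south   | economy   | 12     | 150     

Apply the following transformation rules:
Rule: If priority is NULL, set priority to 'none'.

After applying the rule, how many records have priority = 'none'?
2

Step 1: Count records where priority IS NULL
Step 2: Found 2 records with NULL priority
Step 3: These records will have priority set to 'none'
Step 4: Records already having priority = 'none': 0
Step 5: Answer: 2 + 0 = 2 records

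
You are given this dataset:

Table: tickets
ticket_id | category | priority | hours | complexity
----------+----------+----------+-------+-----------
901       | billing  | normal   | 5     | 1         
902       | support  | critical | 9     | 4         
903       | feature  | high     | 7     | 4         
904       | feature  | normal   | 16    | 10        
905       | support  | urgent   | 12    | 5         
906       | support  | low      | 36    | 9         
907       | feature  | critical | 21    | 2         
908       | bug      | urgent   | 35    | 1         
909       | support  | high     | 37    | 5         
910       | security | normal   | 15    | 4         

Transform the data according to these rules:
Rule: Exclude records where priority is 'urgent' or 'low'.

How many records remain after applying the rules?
7

Step 1: Count records to exclude
  - 2 (urgent) + 1 (low) = 3 records
Step 2: Total records: 10
Step 3: Remaining = 10 - 3 = 7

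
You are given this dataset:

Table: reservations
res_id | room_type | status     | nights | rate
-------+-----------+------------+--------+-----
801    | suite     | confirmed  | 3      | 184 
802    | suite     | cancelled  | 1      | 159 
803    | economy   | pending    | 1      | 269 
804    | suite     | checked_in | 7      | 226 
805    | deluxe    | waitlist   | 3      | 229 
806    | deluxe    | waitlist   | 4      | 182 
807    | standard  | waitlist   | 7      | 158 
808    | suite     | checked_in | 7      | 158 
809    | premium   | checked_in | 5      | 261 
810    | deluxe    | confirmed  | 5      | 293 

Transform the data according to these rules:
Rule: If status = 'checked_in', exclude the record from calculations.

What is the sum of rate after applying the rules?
1474

Step 1: Identify records where status = 'checked_in'
Step 2: The excluded records sum to 645
Step 3: Original total rate = 2119
Step 4: Remaining total = 2119 - 645 = 1474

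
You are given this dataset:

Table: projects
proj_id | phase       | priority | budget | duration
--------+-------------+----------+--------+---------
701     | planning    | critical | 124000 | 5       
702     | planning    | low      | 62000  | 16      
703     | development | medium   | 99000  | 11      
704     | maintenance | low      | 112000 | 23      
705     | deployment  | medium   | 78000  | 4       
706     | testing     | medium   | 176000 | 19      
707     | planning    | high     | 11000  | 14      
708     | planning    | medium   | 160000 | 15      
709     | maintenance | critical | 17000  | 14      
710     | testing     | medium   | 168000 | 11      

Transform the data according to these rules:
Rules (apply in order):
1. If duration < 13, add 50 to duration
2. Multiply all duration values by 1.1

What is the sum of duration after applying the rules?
365.2

Step 1: Apply Rule 1 - Add 50 to records with duration < 13
  - 4 records affected: 31 + (4 × 50) = 231
  - Unaffected records: 101
  - Sum after Rule 1: 332
Step 2: Apply Rule 2 - Multiply all by 1.1
  - 332 × 1.1 = 365.2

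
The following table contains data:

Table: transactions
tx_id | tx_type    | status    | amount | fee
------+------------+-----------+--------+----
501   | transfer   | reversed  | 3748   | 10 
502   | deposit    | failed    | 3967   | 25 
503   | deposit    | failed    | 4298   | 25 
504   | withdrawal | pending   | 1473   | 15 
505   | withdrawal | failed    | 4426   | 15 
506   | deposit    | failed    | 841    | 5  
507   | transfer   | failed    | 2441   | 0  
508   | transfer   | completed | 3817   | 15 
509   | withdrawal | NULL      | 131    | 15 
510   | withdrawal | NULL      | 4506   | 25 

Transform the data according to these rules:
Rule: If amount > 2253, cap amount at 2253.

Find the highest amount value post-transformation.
2253

Step 1: Original maximum amount = 4506
Step 2: Apply cap at 2253
Step 3: 7 records had amount > 2253 and were capped
Step 4: Maximum after transformation = 2253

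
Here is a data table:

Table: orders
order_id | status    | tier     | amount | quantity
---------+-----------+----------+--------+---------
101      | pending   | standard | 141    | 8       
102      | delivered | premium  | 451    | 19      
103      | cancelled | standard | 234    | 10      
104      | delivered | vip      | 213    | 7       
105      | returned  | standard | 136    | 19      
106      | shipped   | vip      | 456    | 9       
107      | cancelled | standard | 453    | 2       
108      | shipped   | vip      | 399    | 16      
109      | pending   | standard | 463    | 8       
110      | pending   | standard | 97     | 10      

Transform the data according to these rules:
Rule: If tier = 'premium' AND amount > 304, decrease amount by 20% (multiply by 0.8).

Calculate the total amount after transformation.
2952.8

Step 1: Find records where tier = 'premium' AND amount > 304
Step 2: 1 records match, summing to 451
Step 3: After multiplier: 451 × 0.8 = 360.8
Step 4: Unaffected records sum: 2592
Step 5: Final sum = 360.8 + 2592 = 2952.8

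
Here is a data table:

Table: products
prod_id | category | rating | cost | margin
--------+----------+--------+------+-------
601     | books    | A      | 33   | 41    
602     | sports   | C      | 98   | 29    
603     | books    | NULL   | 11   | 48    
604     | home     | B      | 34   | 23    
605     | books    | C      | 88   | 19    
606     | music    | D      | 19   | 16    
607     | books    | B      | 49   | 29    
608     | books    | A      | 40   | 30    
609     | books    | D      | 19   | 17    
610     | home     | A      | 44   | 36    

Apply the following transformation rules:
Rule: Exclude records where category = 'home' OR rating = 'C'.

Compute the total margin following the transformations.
181

Step 1: Find records where category = 'home' OR rating = 'C'
Step 2: 4 records match, summing to 107
Step 3: Original sum: 288
Step 4: Remaining sum = 288 - 107 = 181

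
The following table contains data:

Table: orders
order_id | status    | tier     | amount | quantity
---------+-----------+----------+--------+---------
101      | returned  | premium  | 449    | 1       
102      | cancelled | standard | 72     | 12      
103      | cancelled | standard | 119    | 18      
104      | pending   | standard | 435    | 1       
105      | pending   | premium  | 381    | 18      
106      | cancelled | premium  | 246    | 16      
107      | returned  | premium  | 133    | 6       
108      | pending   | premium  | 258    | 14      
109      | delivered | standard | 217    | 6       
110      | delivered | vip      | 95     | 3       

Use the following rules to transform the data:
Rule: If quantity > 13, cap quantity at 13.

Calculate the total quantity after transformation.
81

Step 1: 4 records have quantity > 13
Step 2: These records originally summed to 66
Step 3: After capping: 4 × 13 = 52
Step 4: Unaffected records sum: 29
Step 5: Final sum = 52 + 29 = 81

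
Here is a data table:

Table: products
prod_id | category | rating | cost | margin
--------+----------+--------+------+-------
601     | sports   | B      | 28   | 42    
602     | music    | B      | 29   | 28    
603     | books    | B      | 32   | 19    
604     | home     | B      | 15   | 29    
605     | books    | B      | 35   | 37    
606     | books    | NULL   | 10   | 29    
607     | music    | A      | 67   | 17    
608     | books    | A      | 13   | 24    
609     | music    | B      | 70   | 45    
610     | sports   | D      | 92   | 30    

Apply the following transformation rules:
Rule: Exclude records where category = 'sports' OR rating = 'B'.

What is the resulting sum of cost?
90

Step 1: Find records where category = 'sports' OR rating = 'B'
Step 2: 7 records match, summing to 301
Step 3: Original sum: 391
Step 4: Remaining sum = 391 - 301 = 90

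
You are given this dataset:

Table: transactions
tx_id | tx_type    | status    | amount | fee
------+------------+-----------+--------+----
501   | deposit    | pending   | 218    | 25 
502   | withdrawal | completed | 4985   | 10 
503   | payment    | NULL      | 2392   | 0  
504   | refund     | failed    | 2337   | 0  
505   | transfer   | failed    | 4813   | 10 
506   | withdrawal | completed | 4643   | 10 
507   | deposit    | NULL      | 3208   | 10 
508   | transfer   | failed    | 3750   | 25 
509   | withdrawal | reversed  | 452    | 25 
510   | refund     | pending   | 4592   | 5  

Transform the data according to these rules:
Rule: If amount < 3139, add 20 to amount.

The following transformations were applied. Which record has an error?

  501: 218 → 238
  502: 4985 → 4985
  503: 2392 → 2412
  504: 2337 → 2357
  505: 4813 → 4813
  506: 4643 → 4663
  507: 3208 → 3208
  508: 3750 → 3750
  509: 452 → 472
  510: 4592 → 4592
Record 506 has an error. The correct transformed value should be 4643, not 4663.

Step 1: Check each record against the rule
Step 2: Record 506 has amount = 4643
Step 3: Since 4643 >= 3139, the bonus should not have been applied
Step 4: Correct value = 4643, but claimed value = 4663
Conclusion: Record 506 has the error.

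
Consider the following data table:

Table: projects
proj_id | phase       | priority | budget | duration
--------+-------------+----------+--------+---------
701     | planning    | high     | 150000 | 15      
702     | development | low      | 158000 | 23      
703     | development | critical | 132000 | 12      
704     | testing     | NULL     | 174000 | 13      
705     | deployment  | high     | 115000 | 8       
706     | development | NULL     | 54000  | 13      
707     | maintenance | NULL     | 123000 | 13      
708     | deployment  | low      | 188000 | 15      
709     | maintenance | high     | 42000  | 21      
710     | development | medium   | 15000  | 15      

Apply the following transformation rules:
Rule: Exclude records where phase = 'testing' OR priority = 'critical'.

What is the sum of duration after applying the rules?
123

Step 1: Find records where phase = 'testing' OR priority = 'critical'
Step 2: 2 records match, summing to 25
Step 3: Original sum: 148
Step 4: Remaining sum = 148 - 25 = 123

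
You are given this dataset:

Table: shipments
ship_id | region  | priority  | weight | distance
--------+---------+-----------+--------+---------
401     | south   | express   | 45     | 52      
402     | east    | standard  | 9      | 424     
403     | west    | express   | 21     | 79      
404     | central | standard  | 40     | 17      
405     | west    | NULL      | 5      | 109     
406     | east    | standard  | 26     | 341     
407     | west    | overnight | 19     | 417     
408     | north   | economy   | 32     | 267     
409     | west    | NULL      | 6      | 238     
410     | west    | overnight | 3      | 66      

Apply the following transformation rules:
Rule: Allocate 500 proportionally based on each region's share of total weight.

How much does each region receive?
central: 97.09, east: 84.95, north: 77.67, south: 109.22, west: 131.07

Step 1: Calculate total weight = 206
Step 2: Calculate each region's proportion:
  central: 40/206 = 19.42% → 97.09
  east: 35/206 = 16.99% → 84.95
  north: 32/206 = 15.53% → 77.67
  south: 45/206 = 21.84% → 109.22
  west: 54/206 = 26.21% → 131.07
Step 3: Verify: sum of allocations ≈ 500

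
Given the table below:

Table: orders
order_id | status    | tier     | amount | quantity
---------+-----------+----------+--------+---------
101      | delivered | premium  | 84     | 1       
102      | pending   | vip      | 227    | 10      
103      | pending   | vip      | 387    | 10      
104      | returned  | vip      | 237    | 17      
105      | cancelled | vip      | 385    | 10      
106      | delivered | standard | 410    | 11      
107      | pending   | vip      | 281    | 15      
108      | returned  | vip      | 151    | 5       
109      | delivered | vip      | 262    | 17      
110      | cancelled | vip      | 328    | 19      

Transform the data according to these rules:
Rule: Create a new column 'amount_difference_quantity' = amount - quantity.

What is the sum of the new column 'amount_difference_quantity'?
2637

Step 1: For each record, compute amount - quantity
Example calculations:
  84 - 1 = 83
  227 - 10 = 217
  387 - 10 = 377
  ...
Step 2: Sum all derived values
Step 3: Total = 2637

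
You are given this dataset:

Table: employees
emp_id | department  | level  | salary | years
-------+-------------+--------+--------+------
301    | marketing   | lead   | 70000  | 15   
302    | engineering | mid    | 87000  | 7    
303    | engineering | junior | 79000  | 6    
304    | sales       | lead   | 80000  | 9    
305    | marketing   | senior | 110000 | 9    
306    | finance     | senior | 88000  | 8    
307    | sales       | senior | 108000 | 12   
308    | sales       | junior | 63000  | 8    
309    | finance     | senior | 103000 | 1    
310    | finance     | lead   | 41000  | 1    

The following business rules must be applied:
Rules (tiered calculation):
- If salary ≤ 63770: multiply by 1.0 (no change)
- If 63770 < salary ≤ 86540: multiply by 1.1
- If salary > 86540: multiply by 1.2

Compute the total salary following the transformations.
951100.0

Step 1: Tier 1 (salary ≤ 63770): 2 records, sum = 104000 × 1.0 = 104000.0
Step 2: Tier 2 (63770 < salary ≤ 86540): 3 records, sum = 229000 × 1.1 = 251900.0
Step 3: Tier 3 (salary > 86540): 5 records, sum = 496000 × 1.2 = 595200.0
Step 4: Final sum = 104000.0 + 251900.0 + 595200.0 = 951100.0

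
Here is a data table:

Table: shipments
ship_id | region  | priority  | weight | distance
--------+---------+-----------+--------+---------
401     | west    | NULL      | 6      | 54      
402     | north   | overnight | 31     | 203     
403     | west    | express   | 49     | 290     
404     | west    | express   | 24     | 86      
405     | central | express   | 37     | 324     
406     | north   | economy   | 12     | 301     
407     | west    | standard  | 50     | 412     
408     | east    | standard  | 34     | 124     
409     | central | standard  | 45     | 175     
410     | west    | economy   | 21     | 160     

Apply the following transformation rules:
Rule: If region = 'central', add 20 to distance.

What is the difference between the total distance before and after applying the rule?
40

Step 1: Original sum of distance = 2129
Step 2: 2 records have region = 'central'
Step 3: Each affected record changes by 20
Step 4: Total change = 2 × 20 = 40
Step 5: New sum = 2129 + 40 = 2169
Step 6: Difference = |2169 - 2129| = 40
        (Sum increased by 40)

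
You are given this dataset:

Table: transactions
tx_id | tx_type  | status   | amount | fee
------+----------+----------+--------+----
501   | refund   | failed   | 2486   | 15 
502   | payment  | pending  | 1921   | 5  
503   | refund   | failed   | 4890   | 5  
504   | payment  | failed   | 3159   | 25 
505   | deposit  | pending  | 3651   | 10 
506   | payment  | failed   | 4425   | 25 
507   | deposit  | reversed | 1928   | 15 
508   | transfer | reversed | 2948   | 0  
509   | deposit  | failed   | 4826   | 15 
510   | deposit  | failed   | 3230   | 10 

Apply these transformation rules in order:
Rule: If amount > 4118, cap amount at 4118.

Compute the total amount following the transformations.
31677

Step 1: 3 records have amount > 4118
Step 2: These records originally summed to 14141
Step 3: After capping: 3 × 4118 = 12354
Step 4: Unaffected records sum: 19323
Step 5: Final sum = 12354 + 19323 = 31677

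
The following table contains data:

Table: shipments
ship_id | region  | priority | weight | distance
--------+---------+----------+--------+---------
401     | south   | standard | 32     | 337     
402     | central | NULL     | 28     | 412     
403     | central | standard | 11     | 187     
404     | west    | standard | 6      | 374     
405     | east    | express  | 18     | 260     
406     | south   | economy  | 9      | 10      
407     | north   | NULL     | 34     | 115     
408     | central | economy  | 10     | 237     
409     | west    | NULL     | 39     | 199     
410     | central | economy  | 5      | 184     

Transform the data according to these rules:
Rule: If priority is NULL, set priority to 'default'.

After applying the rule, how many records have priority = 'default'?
3

Step 1: Count records where priority IS NULL
Step 2: Found 3 records with NULL priority
Step 3: These records will have priority set to 'default'
Step 4: Records already having priority = 'default': 0
Step 5: Answer: 3 + 0 = 3 records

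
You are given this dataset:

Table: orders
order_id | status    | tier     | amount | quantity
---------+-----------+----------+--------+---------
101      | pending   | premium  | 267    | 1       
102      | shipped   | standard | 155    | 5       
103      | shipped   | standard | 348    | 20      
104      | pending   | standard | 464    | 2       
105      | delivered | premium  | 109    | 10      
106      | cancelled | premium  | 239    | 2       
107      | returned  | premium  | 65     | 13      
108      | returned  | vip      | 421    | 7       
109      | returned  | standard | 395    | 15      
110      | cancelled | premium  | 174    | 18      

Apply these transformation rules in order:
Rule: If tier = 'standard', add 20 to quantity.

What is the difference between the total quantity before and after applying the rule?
80

Step 1: Original sum of quantity = 93
Step 2: 4 records have tier = 'standard'
Step 3: Each affected record changes by 20
Step 4: Total change = 4 × 20 = 80
Step 5: New sum = 93 + 80 = 173
Step 6: Difference = |173 - 93| = 80
        (Sum increased by 80)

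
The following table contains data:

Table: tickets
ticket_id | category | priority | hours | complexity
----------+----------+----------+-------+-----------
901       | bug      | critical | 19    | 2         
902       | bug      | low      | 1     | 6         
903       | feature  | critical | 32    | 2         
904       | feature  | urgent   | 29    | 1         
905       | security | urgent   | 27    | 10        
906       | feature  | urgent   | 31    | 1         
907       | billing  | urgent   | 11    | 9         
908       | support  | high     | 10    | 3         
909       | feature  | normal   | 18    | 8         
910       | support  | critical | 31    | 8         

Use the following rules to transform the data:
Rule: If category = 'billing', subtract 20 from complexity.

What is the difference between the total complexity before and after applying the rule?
20

Step 1: Original sum of complexity = 50
Step 2: 1 records have category = 'billing'
Step 3: Each affected record changes by -20
Step 4: Total change = 1 × -20 = -20
Step 5: New sum = 50 + -20 = 30
Step 6: Difference = |30 - 50| = 20
        (Sum decreased by 20)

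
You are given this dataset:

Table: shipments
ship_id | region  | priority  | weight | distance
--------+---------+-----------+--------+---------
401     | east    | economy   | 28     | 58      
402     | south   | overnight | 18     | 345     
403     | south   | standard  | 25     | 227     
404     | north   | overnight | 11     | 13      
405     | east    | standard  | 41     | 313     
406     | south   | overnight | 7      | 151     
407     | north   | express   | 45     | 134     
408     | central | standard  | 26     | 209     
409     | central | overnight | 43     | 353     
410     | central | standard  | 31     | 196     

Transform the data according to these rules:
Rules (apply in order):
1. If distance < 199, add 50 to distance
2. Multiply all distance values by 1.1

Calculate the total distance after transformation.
2473.9

Step 1: Apply Rule 1 - Add 50 to records with distance < 199
  - 5 records affected: 552 + (5 × 50) = 802
  - Unaffected records: 1447
  - Sum after Rule 1: 2249
Step 2: Apply Rule 2 - Multiply all by 1.1
  - 2249 × 1.1 = 2473.9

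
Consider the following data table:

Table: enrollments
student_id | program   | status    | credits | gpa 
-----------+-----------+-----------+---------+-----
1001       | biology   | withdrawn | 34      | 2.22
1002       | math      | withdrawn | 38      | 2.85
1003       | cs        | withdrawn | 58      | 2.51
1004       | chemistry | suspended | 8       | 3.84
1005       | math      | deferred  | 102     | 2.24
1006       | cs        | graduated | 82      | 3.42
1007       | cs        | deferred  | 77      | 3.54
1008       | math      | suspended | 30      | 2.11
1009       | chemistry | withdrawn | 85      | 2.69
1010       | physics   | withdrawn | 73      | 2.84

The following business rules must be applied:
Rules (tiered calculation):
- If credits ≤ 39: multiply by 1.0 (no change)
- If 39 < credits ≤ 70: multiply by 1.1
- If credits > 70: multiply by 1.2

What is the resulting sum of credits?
676.6

Step 1: Tier 1 (credits ≤ 39): 4 records, sum = 110 × 1.0 = 110.0
Step 2: Tier 2 (39 < credits ≤ 70): 1 records, sum = 58 × 1.1 = 63.8
Step 3: Tier 3 (credits > 70): 5 records, sum = 419 × 1.2 = 502.8
Step 4: Final sum = 110.0 + 63.8 + 502.8 = 676.6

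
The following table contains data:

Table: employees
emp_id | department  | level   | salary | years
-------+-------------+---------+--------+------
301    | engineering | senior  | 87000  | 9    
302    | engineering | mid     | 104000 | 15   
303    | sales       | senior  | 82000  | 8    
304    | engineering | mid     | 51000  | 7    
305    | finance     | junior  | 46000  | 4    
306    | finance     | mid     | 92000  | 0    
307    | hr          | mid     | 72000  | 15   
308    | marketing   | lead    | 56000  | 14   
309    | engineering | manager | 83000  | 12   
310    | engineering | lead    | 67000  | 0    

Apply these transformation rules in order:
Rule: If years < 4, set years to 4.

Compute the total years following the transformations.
92

Step 1: 2 records have years < 4
Step 2: These records originally summed to 0
Step 3: After setting to minimum: 2 × 4 = 8
Step 4: Unaffected records sum: 84
Step 5: Final sum = 8 + 84 = 92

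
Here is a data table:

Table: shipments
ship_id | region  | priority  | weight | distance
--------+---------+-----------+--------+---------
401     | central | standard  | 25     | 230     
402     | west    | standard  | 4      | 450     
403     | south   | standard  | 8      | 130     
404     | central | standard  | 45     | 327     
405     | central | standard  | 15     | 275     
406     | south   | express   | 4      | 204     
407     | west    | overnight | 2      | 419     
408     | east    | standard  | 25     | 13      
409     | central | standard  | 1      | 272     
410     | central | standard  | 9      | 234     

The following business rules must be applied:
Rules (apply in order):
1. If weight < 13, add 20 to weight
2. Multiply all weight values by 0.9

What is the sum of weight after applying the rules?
232.2

Step 1: Apply Rule 1 - Add 20 to records with weight < 13
  - 6 records affected: 28 + (6 × 20) = 148
  - Unaffected records: 110
  - Sum after Rule 1: 258
Step 2: Apply Rule 2 - Multiply all by 0.9
  - 258 × 0.9 = 232.2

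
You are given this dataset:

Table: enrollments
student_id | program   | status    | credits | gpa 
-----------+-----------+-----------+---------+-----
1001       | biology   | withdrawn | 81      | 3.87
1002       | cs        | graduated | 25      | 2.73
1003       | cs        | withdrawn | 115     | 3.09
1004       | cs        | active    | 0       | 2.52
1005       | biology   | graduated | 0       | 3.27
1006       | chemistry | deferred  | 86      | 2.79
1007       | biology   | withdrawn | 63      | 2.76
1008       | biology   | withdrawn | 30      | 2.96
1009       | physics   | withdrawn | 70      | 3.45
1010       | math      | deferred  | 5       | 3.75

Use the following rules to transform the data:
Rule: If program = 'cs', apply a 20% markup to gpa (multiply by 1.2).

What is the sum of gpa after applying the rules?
32.86

Step 1: Records with program = 'cs' have total gpa = 8.34
Step 2: Apply multiplier: 8.34 × 1.2 = 10.01
Step 3: Other records total: 22.85
Step 4: Final sum = 10.01 + 22.85 = 32.86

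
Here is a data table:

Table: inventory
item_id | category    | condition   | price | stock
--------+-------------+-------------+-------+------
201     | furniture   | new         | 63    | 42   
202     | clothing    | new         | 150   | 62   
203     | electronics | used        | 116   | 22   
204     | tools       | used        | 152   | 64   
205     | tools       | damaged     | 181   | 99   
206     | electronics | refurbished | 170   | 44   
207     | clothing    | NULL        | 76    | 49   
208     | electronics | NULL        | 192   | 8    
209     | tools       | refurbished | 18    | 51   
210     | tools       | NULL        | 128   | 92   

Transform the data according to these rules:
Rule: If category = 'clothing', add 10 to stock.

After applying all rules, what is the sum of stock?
553

Step 1: Count records where category = 'clothing': 2
Step 2: Total bonus added: 2 × 10 = 20
Step 3: Original sum of stock: 533
Step 4: Final sum = 533 + 20 = 553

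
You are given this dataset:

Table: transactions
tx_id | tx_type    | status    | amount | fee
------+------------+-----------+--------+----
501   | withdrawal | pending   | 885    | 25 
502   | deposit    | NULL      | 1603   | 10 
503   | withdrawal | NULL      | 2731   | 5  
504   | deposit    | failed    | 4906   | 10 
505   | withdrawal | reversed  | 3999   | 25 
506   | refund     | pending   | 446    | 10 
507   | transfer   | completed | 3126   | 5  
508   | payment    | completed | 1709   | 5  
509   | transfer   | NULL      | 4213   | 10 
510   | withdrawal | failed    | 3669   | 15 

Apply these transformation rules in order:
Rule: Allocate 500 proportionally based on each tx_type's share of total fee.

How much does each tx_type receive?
deposit: 83.33, payment: 20.83, refund: 41.67, transfer: 62.5, withdrawal: 291.67

Step 1: Calculate total fee = 120
Step 2: Calculate each tx_type's proportion:
  deposit: 20/120 = 16.67% → 83.33
  payment: 5/120 = 4.17% → 20.83
  refund: 10/120 = 8.33% → 41.67
  transfer: 15/120 = 12.50% → 62.5
  withdrawal: 70/120 = 58.33% → 291.67
Step 3: Verify: sum of allocations ≈ 500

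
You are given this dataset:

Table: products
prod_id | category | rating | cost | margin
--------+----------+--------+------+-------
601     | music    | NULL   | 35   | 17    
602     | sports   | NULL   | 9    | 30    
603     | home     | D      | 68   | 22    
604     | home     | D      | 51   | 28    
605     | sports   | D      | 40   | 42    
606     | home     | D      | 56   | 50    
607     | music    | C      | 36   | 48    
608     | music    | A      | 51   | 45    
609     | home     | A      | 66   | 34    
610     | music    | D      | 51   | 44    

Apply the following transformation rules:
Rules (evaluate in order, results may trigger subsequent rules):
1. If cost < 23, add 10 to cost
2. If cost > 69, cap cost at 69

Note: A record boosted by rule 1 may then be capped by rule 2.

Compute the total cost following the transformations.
473

Step 1: Apply rule 1 to records with cost < 23
  - 1 records get bonus of 10
  - Of these, 0 records then exceed 69 and get capped
Step 2: Apply rule 2 to records with cost > 69
  - 0 records (original) are capped
Step 3: Calculate final sum = 473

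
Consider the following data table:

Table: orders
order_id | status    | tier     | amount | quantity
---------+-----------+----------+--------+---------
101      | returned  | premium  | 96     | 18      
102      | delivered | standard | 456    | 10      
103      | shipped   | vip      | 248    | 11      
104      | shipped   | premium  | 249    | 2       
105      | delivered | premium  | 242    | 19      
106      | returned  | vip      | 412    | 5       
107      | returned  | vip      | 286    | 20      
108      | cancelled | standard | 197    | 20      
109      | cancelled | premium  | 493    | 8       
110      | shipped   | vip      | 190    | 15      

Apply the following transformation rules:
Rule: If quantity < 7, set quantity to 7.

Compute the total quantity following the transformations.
135

Step 1: 2 records have quantity < 7
Step 2: These records originally summed to 7
Step 3: After setting to minimum: 2 × 7 = 14
Step 4: Unaffected records sum: 121
Step 5: Final sum = 14 + 121 = 135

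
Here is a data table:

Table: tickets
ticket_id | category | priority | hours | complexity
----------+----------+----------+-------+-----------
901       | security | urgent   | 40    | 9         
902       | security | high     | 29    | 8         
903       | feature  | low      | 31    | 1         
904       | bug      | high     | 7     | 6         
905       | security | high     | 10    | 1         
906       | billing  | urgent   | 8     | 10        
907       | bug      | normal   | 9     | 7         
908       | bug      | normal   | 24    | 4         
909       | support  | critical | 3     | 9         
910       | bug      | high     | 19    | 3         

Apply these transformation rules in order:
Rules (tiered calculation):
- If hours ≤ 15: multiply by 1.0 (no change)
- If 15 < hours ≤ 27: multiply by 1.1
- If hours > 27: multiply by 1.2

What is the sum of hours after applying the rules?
204.3

Step 1: Tier 1 (hours ≤ 15): 5 records, sum = 37 × 1.0 = 37.0
Step 2: Tier 2 (15 < hours ≤ 27): 2 records, sum = 43 × 1.1 = 47.3
Step 3: Tier 3 (hours > 27): 3 records, sum = 100 × 1.2 = 120.0
Step 4: Final sum = 37.0 + 47.3 + 120.0 = 204.3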